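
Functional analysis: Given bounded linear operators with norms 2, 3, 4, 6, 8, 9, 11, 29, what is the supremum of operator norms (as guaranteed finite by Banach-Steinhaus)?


By the Uniform Boundedness Principle, the supremum of norms is finite.
sup_k ||T_k|| = max(2, 3, 4, 6, 8, 9, 11, 29) = 29

29


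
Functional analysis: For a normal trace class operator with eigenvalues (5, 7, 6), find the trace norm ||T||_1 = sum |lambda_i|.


For a normal operator, singular values equal |eigenvalues|.
Trace norm = sum |lambda_i| = 5 + 7 + 6
= 18

18


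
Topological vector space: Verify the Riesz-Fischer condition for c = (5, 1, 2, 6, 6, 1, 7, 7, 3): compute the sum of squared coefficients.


sum |c_n|^2 = 5^2 + 1^2 + 2^2 + 6^2 + 6^2 + 1^2 + 7^2 + 7^2 + 3^2
= 25 + 1 + 4 + 36 + 36 + 1 + 49 + 49 + 9
= 210

210


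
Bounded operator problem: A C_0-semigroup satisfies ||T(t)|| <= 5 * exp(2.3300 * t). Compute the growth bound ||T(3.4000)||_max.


||T(3.4000)|| <= 5 * exp(2.3300 * 3.4000)
= 5 * exp(7.9220)
= 5 * 2757.2801
= 13786.4005

13786.4005


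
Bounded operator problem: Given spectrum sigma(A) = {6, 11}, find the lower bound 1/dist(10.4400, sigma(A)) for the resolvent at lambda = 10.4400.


dist(10.4400, {6, 11}) = min(|10.4400 - 6|, |10.4400 - 11|)
= min(4.4400, 0.5600) = 0.5600
Resolvent bound = 1/0.5600 = 1.7857

1.7857


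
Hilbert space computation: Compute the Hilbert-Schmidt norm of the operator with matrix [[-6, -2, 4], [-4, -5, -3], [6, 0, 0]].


The Hilbert-Schmidt norm is sqrt(sum of squares of all entries).
Sum of squares = (-6)^2 + (-2)^2 + 4^2 + (-4)^2 + (-5)^2 + (-3)^2 + 6^2 + 0^2 + 0^2
= 36 + 4 + 16 + 16 + 25 + 9 + 36 + 0 + 0 = 142
||T||_HS = sqrt(142) = 11.9164

11.9164


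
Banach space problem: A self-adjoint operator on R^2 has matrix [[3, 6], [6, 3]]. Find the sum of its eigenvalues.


For a self-adjoint (symmetric) matrix, the eigenvalues are real.
The sum of eigenvalues equals the trace of the matrix.
trace = 3 + 3 = 6

6


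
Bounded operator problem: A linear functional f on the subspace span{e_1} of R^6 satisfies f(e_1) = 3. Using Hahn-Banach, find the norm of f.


The norm of f is given by ||f|| = sup_{||x||=1} |f(x)|.
On span{e_1}, ||e_1|| = 1, so ||f|| = |f(e_1)| / ||e_1||
= |3| / 1 = 3.0000

3.0000


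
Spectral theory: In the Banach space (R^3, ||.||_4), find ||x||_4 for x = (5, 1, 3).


The l^4 norm = (sum |x_i|^4)^(1/4)
Sum of 4th powers = 625 + 1 + 81 = 707
||x||_4 = (707)^(1/4) = 5.1565

5.1565


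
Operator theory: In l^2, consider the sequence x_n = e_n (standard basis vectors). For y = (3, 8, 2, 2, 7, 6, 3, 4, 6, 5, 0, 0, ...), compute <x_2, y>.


x_2 = e_2 is the standard basis vector with 1 in position 2.
<x_2, y> = y_2 = 8
As n -> infinity, <x_n, y> -> 0, confirming weak convergence of (x_n) to 0.

8


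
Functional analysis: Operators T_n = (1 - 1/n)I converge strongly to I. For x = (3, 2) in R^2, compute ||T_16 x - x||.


T_16 x - x = (1 - 1/16)x - x = -x/16
||x|| = sqrt(13) = 3.6056
||T_16 x - x|| = ||x||/16 = 3.6056/16 = 0.2253

0.2253


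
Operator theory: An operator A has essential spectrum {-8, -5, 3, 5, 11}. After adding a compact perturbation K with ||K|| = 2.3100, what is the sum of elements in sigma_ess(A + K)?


By Weyl's theorem, the essential spectrum is invariant under compact perturbations.
sigma_ess(A + K) = sigma_ess(A) = {-8, -5, 3, 5, 11}
Sum = -8 + -5 + 3 + 5 + 11 = 6

6


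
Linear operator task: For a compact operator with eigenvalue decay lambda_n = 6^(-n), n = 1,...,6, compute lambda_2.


The eigenvalue formula gives lambda_2 = 1/6^2
= 1/36
= 0.0278

0.0278


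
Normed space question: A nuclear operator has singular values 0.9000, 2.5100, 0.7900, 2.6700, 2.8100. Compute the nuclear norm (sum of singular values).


The nuclear norm is the sum of all singular values.
||T||_1 = 0.9000 + 2.5100 + 0.7900 + 2.6700 + 2.8100
= 9.6800

9.6800


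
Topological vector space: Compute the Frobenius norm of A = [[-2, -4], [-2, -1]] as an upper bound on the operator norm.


||A||_F^2 = sum a_ij^2
= (-2)^2 + (-4)^2 + (-2)^2 + (-1)^2
= 4 + 16 + 4 + 1 = 25
||A||_F = sqrt(25) = 5.0000

5.0000


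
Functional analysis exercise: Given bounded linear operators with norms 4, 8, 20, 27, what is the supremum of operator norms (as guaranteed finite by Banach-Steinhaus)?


By the Uniform Boundedness Principle, the supremum of norms is finite.
sup_k ||T_k|| = max(4, 8, 20, 27) = 27

27


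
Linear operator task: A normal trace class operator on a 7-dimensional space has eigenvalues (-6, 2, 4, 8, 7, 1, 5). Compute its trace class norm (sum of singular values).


For a normal operator, singular values equal |eigenvalues|.
Trace norm = sum |lambda_i| = 6 + 2 + 4 + 8 + 7 + 1 + 5
= 33

33


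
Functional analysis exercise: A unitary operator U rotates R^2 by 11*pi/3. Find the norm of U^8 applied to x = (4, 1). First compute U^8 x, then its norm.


U is a rotation by theta = 11*pi/3
U^8 = rotation by 8*theta = 88*pi/3 = 4*pi/3 (mod 2*pi)
cos(4*pi/3) = -0.5000, sin(4*pi/3) = -0.8660
U^8 x = (-0.5000 * 4 - -0.8660 * 1, -0.8660 * 4 + -0.5000 * 1)
= (-1.1340, -3.9641)
||U^8 x|| = sqrt((-1.1340)^2 + (-3.9641)^2) = sqrt(17.0000) = 4.1231

4.1231


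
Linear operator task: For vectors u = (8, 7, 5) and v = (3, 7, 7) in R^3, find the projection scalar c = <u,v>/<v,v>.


Computing <u,v> = 8*3 + 7*7 + 5*7 = 108
Computing <v,v> = 3^2 + 7^2 + 7^2 = 107
Projection coefficient = 108/107 = 1.0093

1.0093


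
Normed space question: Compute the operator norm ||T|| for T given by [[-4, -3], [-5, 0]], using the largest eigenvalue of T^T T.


A^T A = [[41, 12], [12, 9]]
trace(A^T A) = 50, det(A^T A) = 225
discriminant = 50^2 - 4*225 = 1600
Largest eigenvalue of A^T A = (trace + sqrt(disc))/2 = 45.0000
||T|| = sqrt(45.0000) = 6.7082

6.7082


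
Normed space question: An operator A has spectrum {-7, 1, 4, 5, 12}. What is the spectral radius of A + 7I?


Spectrum of A + 7I = {0, 8, 11, 12, 19}
Spectral radius = max |lambda| over the shifted spectrum
= max(0, 8, 11, 12, 19) = 19

19


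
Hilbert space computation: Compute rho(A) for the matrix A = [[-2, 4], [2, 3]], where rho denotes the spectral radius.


For a 2x2 matrix, eigenvalues satisfy lambda^2 - (trace)*lambda + det = 0
trace = -2 + 3 = 1
det = -2*3 - 4*2 = -14
discriminant = 1^2 - 4*(-14) = 57
spectral radius = max |eigenvalue| = 4.2749

4.2749


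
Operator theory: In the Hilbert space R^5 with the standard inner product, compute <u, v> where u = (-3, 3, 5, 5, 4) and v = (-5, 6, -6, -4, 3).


Computing the standard inner product <u, v> = sum u_i * v_i
= -3*-5 + 3*6 + 5*-6 + 5*-4 + 4*3
= 15 + 18 + -30 + -20 + 12
= -5

-5


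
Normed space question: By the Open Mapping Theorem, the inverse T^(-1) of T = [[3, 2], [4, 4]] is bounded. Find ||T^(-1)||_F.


det(T) = 3*4 - 2*4 = 4
T^(-1) = (1/4) * [[4, -2], [-4, 3]] = [[1.0000, -0.5000], [-1.0000, 0.7500]]
||T^(-1)||_F^2 = 1.0000^2 + (-0.5000)^2 + (-1.0000)^2 + 0.7500^2 = 2.8125
||T^(-1)||_F = sqrt(2.8125) = 1.6771

1.6771


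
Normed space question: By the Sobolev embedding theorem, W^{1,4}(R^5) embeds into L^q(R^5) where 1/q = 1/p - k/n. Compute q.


Using the Sobolev embedding formula: 1/q = 1/p - k/n
1/q = 1/4 - 1/5 = 1/20
q = 1/(1/20) = 20

20.0000


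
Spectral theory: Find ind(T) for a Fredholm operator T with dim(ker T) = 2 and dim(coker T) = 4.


The Fredholm index is defined as ind(T) = dim(ker T) - dim(coker T)
= 2 - 4
= -2

-2


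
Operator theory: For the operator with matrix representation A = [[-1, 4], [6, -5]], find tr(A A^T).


trace(A * A^T) = sum of squares of all entries
= (-1)^2 + 4^2 + 6^2 + (-5)^2
= 1 + 16 + 36 + 25
= 78

78


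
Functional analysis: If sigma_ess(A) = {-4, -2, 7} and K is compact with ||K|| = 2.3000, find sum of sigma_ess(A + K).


By Weyl's theorem, the essential spectrum is invariant under compact perturbations.
sigma_ess(A + K) = sigma_ess(A) = {-4, -2, 7}
Sum = -4 + -2 + 7 = 1

1


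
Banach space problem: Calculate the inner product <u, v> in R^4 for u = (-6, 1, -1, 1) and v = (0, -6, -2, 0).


Computing the standard inner product <u, v> = sum u_i * v_i
= -6*0 + 1*-6 + -1*-2 + 1*0
= 0 + -6 + 2 + 0
= -4

-4


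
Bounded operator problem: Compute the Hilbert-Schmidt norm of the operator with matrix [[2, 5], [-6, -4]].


The Hilbert-Schmidt norm is sqrt(sum of squares of all entries).
Sum of squares = 2^2 + 5^2 + (-6)^2 + (-4)^2
= 4 + 25 + 36 + 16 = 81
||T||_HS = sqrt(81) = 9.0000

9.0000


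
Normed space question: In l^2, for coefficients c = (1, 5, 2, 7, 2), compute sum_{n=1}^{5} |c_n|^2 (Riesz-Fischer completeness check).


sum |c_n|^2 = 1^2 + 5^2 + 2^2 + 7^2 + 2^2
= 1 + 25 + 4 + 49 + 4
= 83

83


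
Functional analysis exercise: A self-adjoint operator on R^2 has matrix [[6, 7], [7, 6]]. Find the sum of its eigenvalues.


For a self-adjoint (symmetric) matrix, the eigenvalues are real.
The sum of eigenvalues equals the trace of the matrix.
trace = 6 + 6 = 12

12


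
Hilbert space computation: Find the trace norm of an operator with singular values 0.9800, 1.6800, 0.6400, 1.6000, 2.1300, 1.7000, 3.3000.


The nuclear norm is the sum of all singular values.
||T||_1 = 0.9800 + 1.6800 + 0.6400 + 1.6000 + 2.1300 + 1.7000 + 3.3000
= 12.0300

12.0300


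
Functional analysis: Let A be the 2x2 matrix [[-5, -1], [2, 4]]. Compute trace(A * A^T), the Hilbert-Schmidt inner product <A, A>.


trace(A * A^T) = sum of squares of all entries
= (-5)^2 + (-1)^2 + 2^2 + 4^2
= 25 + 1 + 4 + 16
= 46

46


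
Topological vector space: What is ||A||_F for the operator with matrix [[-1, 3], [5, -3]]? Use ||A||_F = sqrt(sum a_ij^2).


||A||_F^2 = sum a_ij^2
= (-1)^2 + 3^2 + 5^2 + (-3)^2
= 1 + 9 + 25 + 9 = 44
||A||_F = sqrt(44) = 6.6332

6.6332


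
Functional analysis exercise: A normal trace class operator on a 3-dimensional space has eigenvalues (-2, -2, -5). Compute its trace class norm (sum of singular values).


For a normal operator, singular values equal |eigenvalues|.
Trace norm = sum |lambda_i| = 2 + 2 + 5
= 9

9


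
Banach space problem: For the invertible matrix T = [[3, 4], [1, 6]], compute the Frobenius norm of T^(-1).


det(T) = 3*6 - 4*1 = 14
T^(-1) = (1/14) * [[6, -4], [-1, 3]] = [[0.4286, -0.2857], [-0.0714, 0.2143]]
||T^(-1)||_F^2 = 0.4286^2 + (-0.2857)^2 + (-0.0714)^2 + 0.2143^2 = 0.3163
||T^(-1)||_F = sqrt(0.3163) = 0.5624

0.5624


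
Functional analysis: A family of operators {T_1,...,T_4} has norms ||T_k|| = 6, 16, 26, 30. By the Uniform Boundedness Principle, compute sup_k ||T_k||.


By the Uniform Boundedness Principle, the supremum of norms is finite.
sup_k ||T_k|| = max(6, 16, 26, 30) = 30

30


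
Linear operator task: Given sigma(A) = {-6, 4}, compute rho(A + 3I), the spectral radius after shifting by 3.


Spectrum of A + 3I = {-3, 7}
Spectral radius = max |lambda| over the shifted spectrum
= max(3, 7) = 7

7


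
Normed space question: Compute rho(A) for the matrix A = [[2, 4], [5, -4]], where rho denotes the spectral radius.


For a 2x2 matrix, eigenvalues satisfy lambda^2 - (trace)*lambda + det = 0
trace = 2 + -4 = -2
det = 2*-4 - 4*5 = -28
discriminant = (-2)^2 - 4*(-28) = 116
spectral radius = max |eigenvalue| = 6.3852

6.3852


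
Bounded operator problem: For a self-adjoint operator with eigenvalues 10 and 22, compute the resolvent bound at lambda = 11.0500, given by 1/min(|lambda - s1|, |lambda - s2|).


dist(11.0500, {10, 22}) = min(|11.0500 - 10|, |11.0500 - 22|)
= min(1.0500, 10.9500) = 1.0500
Resolvent bound = 1/1.0500 = 0.9524

0.9524


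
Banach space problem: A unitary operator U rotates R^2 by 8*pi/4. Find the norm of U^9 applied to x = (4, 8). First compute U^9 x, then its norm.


U is a rotation by theta = 8*pi/4
U^9 = rotation by 9*theta = 72*pi/4 = 0*pi/4 (mod 2*pi)
cos(0*pi/4) = 1.0000, sin(0*pi/4) = 0.0000
U^9 x = (1.0000 * 4 - 0.0000 * 8, 0.0000 * 4 + 1.0000 * 8)
= (4.0000, 8.0000)
||U^9 x|| = sqrt(4.0000^2 + 8.0000^2) = sqrt(80.0000) = 8.9443

8.9443


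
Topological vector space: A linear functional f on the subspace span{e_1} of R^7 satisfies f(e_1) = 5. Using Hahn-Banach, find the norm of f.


The norm of f is given by ||f|| = sup_{||x||=1} |f(x)|.
On span{e_1}, ||e_1|| = 1, so ||f|| = |f(e_1)| / ||e_1||
= |5| / 1 = 5.0000

5.0000


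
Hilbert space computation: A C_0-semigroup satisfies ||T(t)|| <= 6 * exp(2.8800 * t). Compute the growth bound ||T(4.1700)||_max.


||T(4.1700)|| <= 6 * exp(2.8800 * 4.1700)
= 6 * exp(12.0096)
= 6 * 164324.7612
= 985948.5673

985948.5673


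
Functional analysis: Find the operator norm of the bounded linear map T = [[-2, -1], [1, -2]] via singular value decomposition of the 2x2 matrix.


A^T A = [[5, 0], [0, 5]]
trace(A^T A) = 10, det(A^T A) = 25
discriminant = 10^2 - 4*25 = 0
Largest eigenvalue of A^T A = (trace + sqrt(disc))/2 = 5.0000
||T|| = sqrt(5.0000) = 2.2361

2.2361


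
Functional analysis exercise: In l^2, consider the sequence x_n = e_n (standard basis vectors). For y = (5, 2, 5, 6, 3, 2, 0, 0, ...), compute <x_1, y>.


x_1 = e_1 is the standard basis vector with 1 in position 1.
<x_1, y> = y_1 = 5
As n -> infinity, <x_n, y> -> 0, confirming weak convergence of (x_n) to 0.

5


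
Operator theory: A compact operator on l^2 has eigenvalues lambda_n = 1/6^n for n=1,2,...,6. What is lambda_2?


The eigenvalue formula gives lambda_2 = 1/6^2
= 1/36
= 0.0278

0.0278


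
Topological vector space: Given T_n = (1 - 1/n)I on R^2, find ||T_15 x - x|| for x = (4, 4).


T_15 x - x = (1 - 1/15)x - x = -x/15
||x|| = sqrt(32) = 5.6569
||T_15 x - x|| = ||x||/15 = 5.6569/15 = 0.3771

0.3771


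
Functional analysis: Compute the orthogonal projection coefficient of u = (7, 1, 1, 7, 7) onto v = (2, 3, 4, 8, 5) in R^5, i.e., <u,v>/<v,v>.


Computing <u,v> = 7*2 + 1*3 + 1*4 + 7*8 + 7*5 = 112
Computing <v,v> = 2^2 + 3^2 + 4^2 + 8^2 + 5^2 = 118
Projection coefficient = 112/118 = 0.9492

0.9492


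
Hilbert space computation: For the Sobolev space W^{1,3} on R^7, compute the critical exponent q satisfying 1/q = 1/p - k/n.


Using the Sobolev embedding formula: 1/q = 1/p - k/n
1/q = 1/3 - 1/7 = 4/21
q = 1/(4/21) = 21/4 = 5.2500

5.2500


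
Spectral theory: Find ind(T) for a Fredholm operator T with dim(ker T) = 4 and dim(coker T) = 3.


The Fredholm index is defined as ind(T) = dim(ker T) - dim(coker T)
= 4 - 3
= 1

1


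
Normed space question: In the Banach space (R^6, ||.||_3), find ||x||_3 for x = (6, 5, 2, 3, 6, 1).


The l^3 norm = (sum |x_i|^3)^(1/3)
Sum of 3th powers = 216 + 125 + 8 + 27 + 216 + 1 = 593
||x||_3 = (593)^(1/3) = 8.4014

8.4014


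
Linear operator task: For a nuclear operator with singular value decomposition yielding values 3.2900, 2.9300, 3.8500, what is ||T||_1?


The nuclear norm is the sum of all singular values.
||T||_1 = 3.2900 + 2.9300 + 3.8500
= 10.0700

10.0700


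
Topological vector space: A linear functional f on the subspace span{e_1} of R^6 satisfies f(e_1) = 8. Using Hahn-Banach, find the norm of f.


The norm of f is given by ||f|| = sup_{||x||=1} |f(x)|.
On span{e_1}, ||e_1|| = 1, so ||f|| = |f(e_1)| / ||e_1||
= |8| / 1 = 8.0000

8.0000


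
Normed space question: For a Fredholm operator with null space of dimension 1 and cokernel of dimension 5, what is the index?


The Fredholm index is defined as ind(T) = dim(ker T) - dim(coker T)
= 1 - 5
= -4

-4


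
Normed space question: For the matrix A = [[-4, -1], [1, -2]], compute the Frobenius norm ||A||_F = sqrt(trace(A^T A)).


||A||_F^2 = sum a_ij^2
= (-4)^2 + (-1)^2 + 1^2 + (-2)^2
= 16 + 1 + 1 + 4 = 22
||A||_F = sqrt(22) = 4.6904

4.6904


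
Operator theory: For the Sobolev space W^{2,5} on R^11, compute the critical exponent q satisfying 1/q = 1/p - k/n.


Using the Sobolev embedding formula: 1/q = 1/p - k/n
1/q = 1/5 - 2/11 = 1/55
q = 1/(1/55) = 55

55.0000


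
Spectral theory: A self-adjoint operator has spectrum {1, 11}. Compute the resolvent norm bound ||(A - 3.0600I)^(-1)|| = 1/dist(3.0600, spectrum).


dist(3.0600, {1, 11}) = min(|3.0600 - 1|, |3.0600 - 11|)
= min(2.0600, 7.9400) = 2.0600
Resolvent bound = 1/2.0600 = 0.4854

0.4854


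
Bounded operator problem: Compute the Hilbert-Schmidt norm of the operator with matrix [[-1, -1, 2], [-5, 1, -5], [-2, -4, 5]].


The Hilbert-Schmidt norm is sqrt(sum of squares of all entries).
Sum of squares = (-1)^2 + (-1)^2 + 2^2 + (-5)^2 + 1^2 + (-5)^2 + (-2)^2 + (-4)^2 + 5^2
= 1 + 1 + 4 + 25 + 1 + 25 + 4 + 16 + 25 = 102
||T||_HS = sqrt(102) = 10.0995

10.0995


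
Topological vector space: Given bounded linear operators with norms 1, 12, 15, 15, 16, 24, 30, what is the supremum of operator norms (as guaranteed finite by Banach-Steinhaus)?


By the Uniform Boundedness Principle, the supremum of norms is finite.
sup_k ||T_k|| = max(1, 12, 15, 15, 16, 24, 30) = 30

30


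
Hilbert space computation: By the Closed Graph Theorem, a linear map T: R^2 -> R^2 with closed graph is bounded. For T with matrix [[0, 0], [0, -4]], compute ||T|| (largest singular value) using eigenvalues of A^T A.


A^T A = [[0, 0], [0, 16]]
trace(A^T A) = 16, det(A^T A) = 0
discriminant = 16^2 - 4*0 = 256
Largest eigenvalue of A^T A = (trace + sqrt(disc))/2 = 16.0000
||T|| = sqrt(16.0000) = 4.0000

4.0000


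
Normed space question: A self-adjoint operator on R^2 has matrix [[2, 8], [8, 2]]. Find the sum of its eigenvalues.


For a self-adjoint (symmetric) matrix, the eigenvalues are real.
The sum of eigenvalues equals the trace of the matrix.
trace = 2 + 2 = 4

4


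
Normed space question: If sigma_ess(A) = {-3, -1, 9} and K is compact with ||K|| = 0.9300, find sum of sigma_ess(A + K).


By Weyl's theorem, the essential spectrum is invariant under compact perturbations.
sigma_ess(A + K) = sigma_ess(A) = {-3, -1, 9}
Sum = -3 + -1 + 9 = 5

5


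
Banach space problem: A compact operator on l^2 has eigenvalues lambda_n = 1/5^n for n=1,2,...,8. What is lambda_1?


The eigenvalue formula gives lambda_1 = 1/5^1
= 1/5
= 0.2000

0.2000


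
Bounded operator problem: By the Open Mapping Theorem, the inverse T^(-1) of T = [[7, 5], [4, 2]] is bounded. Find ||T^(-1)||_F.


det(T) = 7*2 - 5*4 = -6
T^(-1) = (1/-6) * [[2, -5], [-4, 7]] = [[-0.3333, 0.8333], [0.6667, -1.1667]]
||T^(-1)||_F^2 = (-0.3333)^2 + 0.8333^2 + 0.6667^2 + (-1.1667)^2 = 2.6111
||T^(-1)||_F = sqrt(2.6111) = 1.6159

1.6159


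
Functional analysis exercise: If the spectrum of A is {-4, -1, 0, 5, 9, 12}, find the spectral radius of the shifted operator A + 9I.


Spectrum of A + 9I = {5, 8, 9, 14, 18, 21}
Spectral radius = max |lambda| over the shifted spectrum
= max(5, 8, 9, 14, 18, 21) = 21

21


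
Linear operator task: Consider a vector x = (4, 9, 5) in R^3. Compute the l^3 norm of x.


The l^3 norm = (sum |x_i|^3)^(1/3)
Sum of 3th powers = 64 + 729 + 125 = 918
||x||_3 = (918)^(1/3) = 9.7188

9.7188


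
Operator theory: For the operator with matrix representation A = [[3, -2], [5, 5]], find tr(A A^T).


trace(A * A^T) = sum of squares of all entries
= 3^2 + (-2)^2 + 5^2 + 5^2
= 9 + 4 + 25 + 25
= 63

63


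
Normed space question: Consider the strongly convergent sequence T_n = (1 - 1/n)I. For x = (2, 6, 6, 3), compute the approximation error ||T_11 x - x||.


T_11 x - x = (1 - 1/11)x - x = -x/11
||x|| = sqrt(85) = 9.2195
||T_11 x - x|| = ||x||/11 = 9.2195/11 = 0.8381

0.8381


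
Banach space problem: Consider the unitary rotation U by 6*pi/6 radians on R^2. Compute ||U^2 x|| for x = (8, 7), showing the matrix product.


U is a rotation by theta = 6*pi/6
U^2 = rotation by 2*theta = 12*pi/6 = 0*pi/6 (mod 2*pi)
cos(0*pi/6) = 1.0000, sin(0*pi/6) = 0.0000
U^2 x = (1.0000 * 8 - 0.0000 * 7, 0.0000 * 8 + 1.0000 * 7)
= (8.0000, 7.0000)
||U^2 x|| = sqrt(8.0000^2 + 7.0000^2) = sqrt(113.0000) = 10.6301

10.6301


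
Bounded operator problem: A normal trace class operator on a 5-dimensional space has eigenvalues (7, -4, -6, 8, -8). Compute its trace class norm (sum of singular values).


For a normal operator, singular values equal |eigenvalues|.
Trace norm = sum |lambda_i| = 7 + 4 + 6 + 8 + 8
= 33

33


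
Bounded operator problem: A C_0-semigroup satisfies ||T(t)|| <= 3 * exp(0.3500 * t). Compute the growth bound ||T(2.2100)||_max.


||T(2.2100)|| <= 3 * exp(0.3500 * 2.2100)
= 3 * exp(0.7735)
= 3 * 2.1673
= 6.5020

6.5020


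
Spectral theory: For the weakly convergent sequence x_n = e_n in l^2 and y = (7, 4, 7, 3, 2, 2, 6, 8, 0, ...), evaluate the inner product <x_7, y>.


x_7 = e_7 is the standard basis vector with 1 in position 7.
<x_7, y> = y_7 = 6
As n -> infinity, <x_n, y> -> 0, confirming weak convergence of (x_n) to 0.

6


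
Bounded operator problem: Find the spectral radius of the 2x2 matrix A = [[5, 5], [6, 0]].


For a 2x2 matrix, eigenvalues satisfy lambda^2 - (trace)*lambda + det = 0
trace = 5 + 0 = 5
det = 5*0 - 5*6 = -30
discriminant = 5^2 - 4*(-30) = 145
spectral radius = max |eigenvalue| = 8.5208

8.5208


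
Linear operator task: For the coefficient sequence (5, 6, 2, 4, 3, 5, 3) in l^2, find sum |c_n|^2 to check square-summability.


sum |c_n|^2 = 5^2 + 6^2 + 2^2 + 4^2 + 3^2 + 5^2 + 3^2
= 25 + 36 + 4 + 16 + 9 + 25 + 9
= 124

124


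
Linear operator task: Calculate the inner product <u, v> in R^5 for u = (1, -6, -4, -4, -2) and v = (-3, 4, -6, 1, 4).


Computing the standard inner product <u, v> = sum u_i * v_i
= 1*-3 + -6*4 + -4*-6 + -4*1 + -2*4
= -3 + -24 + 24 + -4 + -8
= -15

-15


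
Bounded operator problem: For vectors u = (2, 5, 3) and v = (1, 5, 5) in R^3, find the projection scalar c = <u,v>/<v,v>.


Computing <u,v> = 2*1 + 5*5 + 3*5 = 42
Computing <v,v> = 1^2 + 5^2 + 5^2 = 51
Projection coefficient = 42/51 = 0.8235

0.8235


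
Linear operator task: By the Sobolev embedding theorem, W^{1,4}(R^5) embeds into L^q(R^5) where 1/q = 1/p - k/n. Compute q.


Using the Sobolev embedding formula: 1/q = 1/p - k/n
1/q = 1/4 - 1/5 = 1/20
q = 1/(1/20) = 20

20.0000


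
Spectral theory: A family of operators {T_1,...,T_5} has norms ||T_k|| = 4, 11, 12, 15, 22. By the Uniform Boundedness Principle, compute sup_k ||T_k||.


By the Uniform Boundedness Principle, the supremum of norms is finite.
sup_k ||T_k|| = max(4, 11, 12, 15, 22) = 22

22


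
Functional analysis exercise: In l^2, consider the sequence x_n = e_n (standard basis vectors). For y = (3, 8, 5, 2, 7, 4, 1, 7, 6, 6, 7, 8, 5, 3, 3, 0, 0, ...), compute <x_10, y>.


x_10 = e_10 is the standard basis vector with 1 in position 10.
<x_10, y> = y_10 = 6
As n -> infinity, <x_n, y> -> 0, confirming weak convergence of (x_n) to 0.

6


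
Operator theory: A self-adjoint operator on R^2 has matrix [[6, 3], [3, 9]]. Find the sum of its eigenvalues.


For a self-adjoint (symmetric) matrix, the eigenvalues are real.
The sum of eigenvalues equals the trace of the matrix.
trace = 6 + 9 = 15

15


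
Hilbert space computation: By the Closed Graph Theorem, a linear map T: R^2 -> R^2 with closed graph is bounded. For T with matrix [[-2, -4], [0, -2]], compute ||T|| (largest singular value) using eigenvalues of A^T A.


A^T A = [[4, 8], [8, 20]]
trace(A^T A) = 24, det(A^T A) = 16
discriminant = 24^2 - 4*16 = 512
Largest eigenvalue of A^T A = (trace + sqrt(disc))/2 = 23.3137
||T|| = sqrt(23.3137) = 4.8284

4.8284


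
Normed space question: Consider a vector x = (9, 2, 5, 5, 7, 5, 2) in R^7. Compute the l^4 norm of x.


The l^4 norm = (sum |x_i|^4)^(1/4)
Sum of 4th powers = 6561 + 16 + 625 + 625 + 2401 + 625 + 16 = 10869
||x||_4 = (10869)^(1/4) = 10.2105

10.2105


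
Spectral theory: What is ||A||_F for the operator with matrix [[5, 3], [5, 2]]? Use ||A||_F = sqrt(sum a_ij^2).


||A||_F^2 = sum a_ij^2
= 5^2 + 3^2 + 5^2 + 2^2
= 25 + 9 + 25 + 4 = 63
||A||_F = sqrt(63) = 7.9373

7.9373


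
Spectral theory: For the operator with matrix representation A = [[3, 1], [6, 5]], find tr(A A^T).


trace(A * A^T) = sum of squares of all entries
= 3^2 + 1^2 + 6^2 + 5^2
= 9 + 1 + 36 + 25
= 71

71


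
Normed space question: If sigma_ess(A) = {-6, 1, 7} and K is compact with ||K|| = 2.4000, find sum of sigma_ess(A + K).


By Weyl's theorem, the essential spectrum is invariant under compact perturbations.
sigma_ess(A + K) = sigma_ess(A) = {-6, 1, 7}
Sum = -6 + 1 + 7 = 2

2


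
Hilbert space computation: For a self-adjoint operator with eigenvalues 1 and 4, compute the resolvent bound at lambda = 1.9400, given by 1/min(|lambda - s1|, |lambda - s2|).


dist(1.9400, {1, 4}) = min(|1.9400 - 1|, |1.9400 - 4|)
= min(0.9400, 2.0600) = 0.9400
Resolvent bound = 1/0.9400 = 1.0638

1.0638


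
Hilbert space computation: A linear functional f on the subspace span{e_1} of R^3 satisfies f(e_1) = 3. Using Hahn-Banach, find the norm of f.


The norm of f is given by ||f|| = sup_{||x||=1} |f(x)|.
On span{e_1}, ||e_1|| = 1, so ||f|| = |f(e_1)| / ||e_1||
= |3| / 1 = 3.0000

3.0000


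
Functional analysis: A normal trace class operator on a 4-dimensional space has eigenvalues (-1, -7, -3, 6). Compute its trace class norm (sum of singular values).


For a normal operator, singular values equal |eigenvalues|.
Trace norm = sum |lambda_i| = 1 + 7 + 3 + 6
= 17

17


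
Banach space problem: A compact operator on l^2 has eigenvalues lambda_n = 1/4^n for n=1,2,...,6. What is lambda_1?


The eigenvalue formula gives lambda_1 = 1/4^1
= 1/4
= 0.2500

0.2500


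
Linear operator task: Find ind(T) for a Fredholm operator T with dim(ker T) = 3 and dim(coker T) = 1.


The Fredholm index is defined as ind(T) = dim(ker T) - dim(coker T)
= 3 - 1
= 2

2


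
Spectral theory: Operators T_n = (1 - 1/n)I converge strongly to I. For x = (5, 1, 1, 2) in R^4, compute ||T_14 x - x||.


T_14 x - x = (1 - 1/14)x - x = -x/14
||x|| = sqrt(31) = 5.5678
||T_14 x - x|| = ||x||/14 = 5.5678/14 = 0.3977

0.3977


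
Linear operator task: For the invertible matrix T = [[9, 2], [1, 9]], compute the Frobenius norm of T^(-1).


det(T) = 9*9 - 2*1 = 79
T^(-1) = (1/79) * [[9, -2], [-1, 9]] = [[0.1139, -0.0253], [-0.0127, 0.1139]]
||T^(-1)||_F^2 = 0.1139^2 + (-0.0253)^2 + (-0.0127)^2 + 0.1139^2 = 0.0268
||T^(-1)||_F = sqrt(0.0268) = 0.1636

0.1636


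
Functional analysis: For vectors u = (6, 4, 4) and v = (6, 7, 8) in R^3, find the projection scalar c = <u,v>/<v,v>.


Computing <u,v> = 6*6 + 4*7 + 4*8 = 96
Computing <v,v> = 6^2 + 7^2 + 8^2 = 149
Projection coefficient = 96/149 = 0.6443

0.6443


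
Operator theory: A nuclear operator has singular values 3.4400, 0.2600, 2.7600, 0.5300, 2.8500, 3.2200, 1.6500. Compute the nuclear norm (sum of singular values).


The nuclear norm is the sum of all singular values.
||T||_1 = 3.4400 + 0.2600 + 2.7600 + 0.5300 + 2.8500 + 3.2200 + 1.6500
= 14.7100

14.7100


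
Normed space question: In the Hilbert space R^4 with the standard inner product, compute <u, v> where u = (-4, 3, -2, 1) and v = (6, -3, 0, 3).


Computing the standard inner product <u, v> = sum u_i * v_i
= -4*6 + 3*-3 + -2*0 + 1*3
= -24 + -9 + 0 + 3
= -30

-30


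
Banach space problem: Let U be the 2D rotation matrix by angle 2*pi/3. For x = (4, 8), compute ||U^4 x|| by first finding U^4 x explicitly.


U is a rotation by theta = 2*pi/3
U^4 = rotation by 4*theta = 8*pi/3 = 2*pi/3 (mod 2*pi)
cos(2*pi/3) = -0.5000, sin(2*pi/3) = 0.8660
U^4 x = (-0.5000 * 4 - 0.8660 * 8, 0.8660 * 4 + -0.5000 * 8)
= (-8.9282, -0.5359)
||U^4 x|| = sqrt((-8.9282)^2 + (-0.5359)^2) = sqrt(80.0000) = 8.9443

8.9443


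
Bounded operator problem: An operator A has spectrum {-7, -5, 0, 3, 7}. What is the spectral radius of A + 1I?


Spectrum of A + 1I = {-6, -4, 1, 4, 8}
Spectral radius = max |lambda| over the shifted spectrum
= max(6, 4, 1, 4, 8) = 8

8


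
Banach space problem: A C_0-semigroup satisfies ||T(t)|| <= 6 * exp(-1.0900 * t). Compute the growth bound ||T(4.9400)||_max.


||T(4.9400)|| <= 6 * exp(-1.0900 * 4.9400)
= 6 * exp(-5.3846)
= 6 * 0.0046
= 0.0275

0.0275


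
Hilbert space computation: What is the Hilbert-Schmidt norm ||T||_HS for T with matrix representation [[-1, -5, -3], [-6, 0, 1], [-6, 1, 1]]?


The Hilbert-Schmidt norm is sqrt(sum of squares of all entries).
Sum of squares = (-1)^2 + (-5)^2 + (-3)^2 + (-6)^2 + 0^2 + 1^2 + (-6)^2 + 1^2 + 1^2
= 1 + 25 + 9 + 36 + 0 + 1 + 36 + 1 + 1 = 110
||T||_HS = sqrt(110) = 10.4881

10.4881


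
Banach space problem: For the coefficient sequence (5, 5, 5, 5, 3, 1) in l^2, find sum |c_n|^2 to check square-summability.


sum |c_n|^2 = 5^2 + 5^2 + 5^2 + 5^2 + 3^2 + 1^2
= 25 + 25 + 25 + 25 + 9 + 1
= 110

110


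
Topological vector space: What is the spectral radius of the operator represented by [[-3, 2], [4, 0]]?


For a 2x2 matrix, eigenvalues satisfy lambda^2 - (trace)*lambda + det = 0
trace = -3 + 0 = -3
det = -3*0 - 2*4 = -8
discriminant = (-3)^2 - 4*(-8) = 41
spectral radius = max |eigenvalue| = 4.7016

4.7016


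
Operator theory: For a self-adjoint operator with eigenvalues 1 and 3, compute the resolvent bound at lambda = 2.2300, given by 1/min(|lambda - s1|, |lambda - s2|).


dist(2.2300, {1, 3}) = min(|2.2300 - 1|, |2.2300 - 3|)
= min(1.2300, 0.7700) = 0.7700
Resolvent bound = 1/0.7700 = 1.2987

1.2987


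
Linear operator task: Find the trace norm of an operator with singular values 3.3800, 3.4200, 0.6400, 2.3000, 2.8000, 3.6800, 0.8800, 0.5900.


The nuclear norm is the sum of all singular values.
||T||_1 = 3.3800 + 3.4200 + 0.6400 + 2.3000 + 2.8000 + 3.6800 + 0.8800 + 0.5900
= 17.6900

17.6900


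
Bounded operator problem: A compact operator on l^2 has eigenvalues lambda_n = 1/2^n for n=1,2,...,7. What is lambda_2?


The eigenvalue formula gives lambda_2 = 1/2^2
= 1/4
= 0.2500

0.2500


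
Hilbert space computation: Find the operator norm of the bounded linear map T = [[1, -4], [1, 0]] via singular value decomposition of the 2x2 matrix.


A^T A = [[2, -4], [-4, 16]]
trace(A^T A) = 18, det(A^T A) = 16
discriminant = 18^2 - 4*16 = 260
Largest eigenvalue of A^T A = (trace + sqrt(disc))/2 = 17.0623
||T|| = sqrt(17.0623) = 4.1306

4.1306


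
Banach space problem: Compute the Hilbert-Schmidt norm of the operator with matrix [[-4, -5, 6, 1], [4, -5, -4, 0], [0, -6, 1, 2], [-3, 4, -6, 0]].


The Hilbert-Schmidt norm is sqrt(sum of squares of all entries).
Sum of squares = (-4)^2 + (-5)^2 + 6^2 + 1^2 + 4^2 + (-5)^2 + (-4)^2 + 0^2 + 0^2 + (-6)^2 + 1^2 + 2^2 + (-3)^2 + 4^2 + (-6)^2 + 0^2
= 16 + 25 + 36 + 1 + 16 + 25 + 16 + 0 + 0 + 36 + 1 + 4 + 9 + 16 + 36 + 0 = 237
||T||_HS = sqrt(237) = 15.3948

15.3948


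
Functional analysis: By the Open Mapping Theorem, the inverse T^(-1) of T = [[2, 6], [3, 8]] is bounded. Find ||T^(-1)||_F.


det(T) = 2*8 - 6*3 = -2
T^(-1) = (1/-2) * [[8, -6], [-3, 2]] = [[-4.0000, 3.0000], [1.5000, -1.0000]]
||T^(-1)||_F^2 = (-4.0000)^2 + 3.0000^2 + 1.5000^2 + (-1.0000)^2 = 28.2500
||T^(-1)||_F = sqrt(28.2500) = 5.3151

5.3151


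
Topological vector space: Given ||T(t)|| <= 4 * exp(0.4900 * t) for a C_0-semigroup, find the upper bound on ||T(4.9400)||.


||T(4.9400)|| <= 4 * exp(0.4900 * 4.9400)
= 4 * exp(2.4206)
= 4 * 11.2526
= 45.0104

45.0104


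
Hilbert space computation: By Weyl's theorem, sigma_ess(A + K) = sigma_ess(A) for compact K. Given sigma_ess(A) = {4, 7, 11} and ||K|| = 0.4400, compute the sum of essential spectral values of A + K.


By Weyl's theorem, the essential spectrum is invariant under compact perturbations.
sigma_ess(A + K) = sigma_ess(A) = {4, 7, 11}
Sum = 4 + 7 + 11 = 22

22


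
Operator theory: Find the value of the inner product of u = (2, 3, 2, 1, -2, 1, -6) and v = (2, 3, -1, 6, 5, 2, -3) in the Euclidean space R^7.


Computing the standard inner product <u, v> = sum u_i * v_i
= 2*2 + 3*3 + 2*-1 + 1*6 + -2*5 + 1*2 + -6*-3
= 4 + 9 + -2 + 6 + -10 + 2 + 18
= 27

27


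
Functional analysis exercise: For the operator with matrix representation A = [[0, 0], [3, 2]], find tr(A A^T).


trace(A * A^T) = sum of squares of all entries
= 0^2 + 0^2 + 3^2 + 2^2
= 0 + 0 + 9 + 4
= 13

13


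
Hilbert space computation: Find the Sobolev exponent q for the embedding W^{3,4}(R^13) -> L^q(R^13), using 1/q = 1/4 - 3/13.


Using the Sobolev embedding formula: 1/q = 1/p - k/n
1/q = 1/4 - 3/13 = 1/52
q = 1/(1/52) = 52

52.0000


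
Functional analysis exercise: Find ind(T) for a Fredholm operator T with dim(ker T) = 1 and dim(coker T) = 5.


The Fredholm index is defined as ind(T) = dim(ker T) - dim(coker T)
= 1 - 5
= -4

-4


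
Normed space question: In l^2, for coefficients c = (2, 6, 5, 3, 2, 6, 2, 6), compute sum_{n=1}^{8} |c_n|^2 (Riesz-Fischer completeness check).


sum |c_n|^2 = 2^2 + 6^2 + 5^2 + 3^2 + 2^2 + 6^2 + 2^2 + 6^2
= 4 + 36 + 25 + 9 + 4 + 36 + 4 + 36
= 154

154


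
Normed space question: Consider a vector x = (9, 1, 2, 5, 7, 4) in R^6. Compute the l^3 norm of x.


The l^3 norm = (sum |x_i|^3)^(1/3)
Sum of 3th powers = 729 + 1 + 8 + 125 + 343 + 64 = 1270
||x||_3 = (1270)^(1/3) = 10.8293

10.8293


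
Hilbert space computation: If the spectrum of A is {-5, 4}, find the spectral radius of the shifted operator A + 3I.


Spectrum of A + 3I = {-2, 7}
Spectral radius = max |lambda| over the shifted spectrum
= max(2, 7) = 7

7


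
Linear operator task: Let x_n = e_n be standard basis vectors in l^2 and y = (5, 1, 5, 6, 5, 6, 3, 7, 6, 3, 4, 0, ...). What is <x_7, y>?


x_7 = e_7 is the standard basis vector with 1 in position 7.
<x_7, y> = y_7 = 3
As n -> infinity, <x_n, y> -> 0, confirming weak convergence of (x_n) to 0.

3


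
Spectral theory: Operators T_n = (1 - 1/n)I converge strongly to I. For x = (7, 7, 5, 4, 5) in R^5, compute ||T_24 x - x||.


T_24 x - x = (1 - 1/24)x - x = -x/24
||x|| = sqrt(164) = 12.8062
||T_24 x - x|| = ||x||/24 = 12.8062/24 = 0.5336

0.5336


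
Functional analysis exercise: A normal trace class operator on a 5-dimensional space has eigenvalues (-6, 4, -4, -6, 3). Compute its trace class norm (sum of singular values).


For a normal operator, singular values equal |eigenvalues|.
Trace norm = sum |lambda_i| = 6 + 4 + 4 + 6 + 3
= 23

23


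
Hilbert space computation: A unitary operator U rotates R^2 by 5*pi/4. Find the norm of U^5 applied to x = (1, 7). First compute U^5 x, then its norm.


U is a rotation by theta = 5*pi/4
U^5 = rotation by 5*theta = 25*pi/4 = 1*pi/4 (mod 2*pi)
cos(1*pi/4) = 0.7071, sin(1*pi/4) = 0.7071
U^5 x = (0.7071 * 1 - 0.7071 * 7, 0.7071 * 1 + 0.7071 * 7)
= (-4.2426, 5.6569)
||U^5 x|| = sqrt((-4.2426)^2 + 5.6569^2) = sqrt(50.0000) = 7.0711

7.0711


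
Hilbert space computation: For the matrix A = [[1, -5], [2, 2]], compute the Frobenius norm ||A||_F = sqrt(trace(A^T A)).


||A||_F^2 = sum a_ij^2
= 1^2 + (-5)^2 + 2^2 + 2^2
= 1 + 25 + 4 + 4 = 34
||A||_F = sqrt(34) = 5.8310

5.8310


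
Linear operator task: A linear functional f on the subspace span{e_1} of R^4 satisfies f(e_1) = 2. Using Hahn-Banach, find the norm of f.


The norm of f is given by ||f|| = sup_{||x||=1} |f(x)|.
On span{e_1}, ||e_1|| = 1, so ||f|| = |f(e_1)| / ||e_1||
= |2| / 1 = 2.0000

2.0000


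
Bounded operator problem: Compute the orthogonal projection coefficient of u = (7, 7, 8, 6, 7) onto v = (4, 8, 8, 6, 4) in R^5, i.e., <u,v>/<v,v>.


Computing <u,v> = 7*4 + 7*8 + 8*8 + 6*6 + 7*4 = 212
Computing <v,v> = 4^2 + 8^2 + 8^2 + 6^2 + 4^2 = 196
Projection coefficient = 212/196 = 1.0816

1.0816


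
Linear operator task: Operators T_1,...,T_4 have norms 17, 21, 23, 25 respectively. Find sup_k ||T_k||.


By the Uniform Boundedness Principle, the supremum of norms is finite.
sup_k ||T_k|| = max(17, 21, 23, 25) = 25

25


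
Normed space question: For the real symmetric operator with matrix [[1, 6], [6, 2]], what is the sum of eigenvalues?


For a self-adjoint (symmetric) matrix, the eigenvalues are real.
The sum of eigenvalues equals the trace of the matrix.
trace = 1 + 2 = 3

3


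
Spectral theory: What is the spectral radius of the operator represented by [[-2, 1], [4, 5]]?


For a 2x2 matrix, eigenvalues satisfy lambda^2 - (trace)*lambda + det = 0
trace = -2 + 5 = 3
det = -2*5 - 1*4 = -14
discriminant = 3^2 - 4*(-14) = 65
spectral radius = max |eigenvalue| = 5.5311

5.5311


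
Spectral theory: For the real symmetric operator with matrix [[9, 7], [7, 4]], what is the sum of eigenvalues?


For a self-adjoint (symmetric) matrix, the eigenvalues are real.
The sum of eigenvalues equals the trace of the matrix.
trace = 9 + 4 = 13

13


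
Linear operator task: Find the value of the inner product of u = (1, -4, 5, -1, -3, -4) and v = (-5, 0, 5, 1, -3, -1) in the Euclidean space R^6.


Computing the standard inner product <u, v> = sum u_i * v_i
= 1*-5 + -4*0 + 5*5 + -1*1 + -3*-3 + -4*-1
= -5 + 0 + 25 + -1 + 9 + 4
= 32

32


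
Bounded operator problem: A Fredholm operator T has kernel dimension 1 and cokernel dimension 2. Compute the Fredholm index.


The Fredholm index is defined as ind(T) = dim(ker T) - dim(coker T)
= 1 - 2
= -1

-1


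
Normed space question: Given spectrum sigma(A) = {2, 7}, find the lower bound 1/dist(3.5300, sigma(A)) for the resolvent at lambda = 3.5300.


dist(3.5300, {2, 7}) = min(|3.5300 - 2|, |3.5300 - 7|)
= min(1.5300, 3.4700) = 1.5300
Resolvent bound = 1/1.5300 = 0.6536

0.6536


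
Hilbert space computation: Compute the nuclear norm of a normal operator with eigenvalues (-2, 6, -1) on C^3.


For a normal operator, singular values equal |eigenvalues|.
Trace norm = sum |lambda_i| = 2 + 6 + 1
= 9

9


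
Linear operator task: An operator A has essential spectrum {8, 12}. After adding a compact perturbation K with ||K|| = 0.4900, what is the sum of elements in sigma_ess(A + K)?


By Weyl's theorem, the essential spectrum is invariant under compact perturbations.
sigma_ess(A + K) = sigma_ess(A) = {8, 12}
Sum = 8 + 12 = 20

20


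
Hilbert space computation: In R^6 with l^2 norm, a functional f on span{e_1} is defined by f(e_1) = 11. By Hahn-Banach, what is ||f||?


The norm of f is given by ||f|| = sup_{||x||=1} |f(x)|.
On span{e_1}, ||e_1|| = 1, so ||f|| = |f(e_1)| / ||e_1||
= |11| / 1 = 11.0000

11.0000


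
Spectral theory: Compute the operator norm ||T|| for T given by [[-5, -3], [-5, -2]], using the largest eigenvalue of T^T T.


A^T A = [[50, 25], [25, 13]]
trace(A^T A) = 63, det(A^T A) = 25
discriminant = 63^2 - 4*25 = 3869
Largest eigenvalue of A^T A = (trace + sqrt(disc))/2 = 62.6006
||T|| = sqrt(62.6006) = 7.9121

7.9121


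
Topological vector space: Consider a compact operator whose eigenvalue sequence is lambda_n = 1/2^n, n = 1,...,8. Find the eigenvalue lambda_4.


The eigenvalue formula gives lambda_4 = 1/2^4
= 1/16
= 0.0625

0.0625


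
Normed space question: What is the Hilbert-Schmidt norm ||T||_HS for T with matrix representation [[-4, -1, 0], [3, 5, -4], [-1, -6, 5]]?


The Hilbert-Schmidt norm is sqrt(sum of squares of all entries).
Sum of squares = (-4)^2 + (-1)^2 + 0^2 + 3^2 + 5^2 + (-4)^2 + (-1)^2 + (-6)^2 + 5^2
= 16 + 1 + 0 + 9 + 25 + 16 + 1 + 36 + 25 = 129
||T||_HS = sqrt(129) = 11.3578

11.3578


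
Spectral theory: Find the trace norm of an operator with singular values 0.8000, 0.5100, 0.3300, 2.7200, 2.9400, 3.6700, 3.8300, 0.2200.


The nuclear norm is the sum of all singular values.
||T||_1 = 0.8000 + 0.5100 + 0.3300 + 2.7200 + 2.9400 + 3.6700 + 3.8300 + 0.2200
= 15.0200

15.0200


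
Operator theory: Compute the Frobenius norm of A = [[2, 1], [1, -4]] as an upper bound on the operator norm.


||A||_F^2 = sum a_ij^2
= 2^2 + 1^2 + 1^2 + (-4)^2
= 4 + 1 + 1 + 16 = 22
||A||_F = sqrt(22) = 4.6904

4.6904


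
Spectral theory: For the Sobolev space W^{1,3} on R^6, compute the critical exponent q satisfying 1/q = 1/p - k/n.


Using the Sobolev embedding formula: 1/q = 1/p - k/n
1/q = 1/3 - 1/6 = 1/6
q = 1/(1/6) = 6

6.0000
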